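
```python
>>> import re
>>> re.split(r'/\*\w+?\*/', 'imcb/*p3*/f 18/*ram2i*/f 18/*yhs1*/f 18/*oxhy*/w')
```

Each match becomes a cut point; 5 segments remain.

['imcb', 'f 18', 'f 18', 'f 18', 'w']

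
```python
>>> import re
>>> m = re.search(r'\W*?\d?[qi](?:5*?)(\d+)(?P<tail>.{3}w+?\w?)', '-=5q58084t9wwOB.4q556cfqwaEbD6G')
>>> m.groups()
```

('58084', 't9wwO')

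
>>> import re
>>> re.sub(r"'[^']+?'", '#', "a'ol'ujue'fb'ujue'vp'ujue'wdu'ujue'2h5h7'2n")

'a#ujue#ujue#ujue#ujue#2n'

Matches: at [1:5] → "'ol'"; at [9:13] → "'fb'"; at [17:21] → "'vp'"; at [25:30] → "'wdu'"; at [34:41] → "'2h5h7'".
Every occurrence is swapped for '#'.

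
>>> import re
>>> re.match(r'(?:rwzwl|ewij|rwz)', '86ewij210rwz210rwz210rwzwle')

None

`re.match` won't scan ahead — the pattern has to work from the very first character.
Here the pattern fails at index 0, so the call returns None.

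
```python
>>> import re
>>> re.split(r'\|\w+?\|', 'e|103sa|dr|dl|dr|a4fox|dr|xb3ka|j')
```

Each match becomes a cut point; 5 segments remain.

['e', 'dr', 'dr', 'dr', 'j']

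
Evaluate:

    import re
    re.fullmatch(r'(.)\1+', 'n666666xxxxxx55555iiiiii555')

None

`\1` has to match the exact text group 1 already captured.
For `fullmatch`, every character of the input must be accounted for by the pattern.
Here the string isn't matched end-to-end, so the call returns None.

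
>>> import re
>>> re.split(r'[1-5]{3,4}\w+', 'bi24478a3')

['bi', '']

This matches 3 to 4 of a character in [1-5]; then one or more of a word character.
`split` removes every match and returns the 2 fragments in between.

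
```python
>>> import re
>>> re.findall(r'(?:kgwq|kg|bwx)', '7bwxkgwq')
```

['bwx', 'kgwq']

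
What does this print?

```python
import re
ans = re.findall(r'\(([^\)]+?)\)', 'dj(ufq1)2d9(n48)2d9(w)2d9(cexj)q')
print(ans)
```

['ufq1', 'n48', 'w', 'cexj']

`findall` collects group 1 from each match (4 total).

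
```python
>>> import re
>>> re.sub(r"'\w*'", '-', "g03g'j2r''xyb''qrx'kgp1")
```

'g03g---kgp1'

`sub` substitutes '-' at each match site.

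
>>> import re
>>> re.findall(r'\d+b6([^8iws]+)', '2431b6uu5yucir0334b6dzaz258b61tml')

This matches one or more of a digit, then the literal 'b6'; then one or more of any character except [8iws] (captured).
Because there's exactly one group, `findall` drops the full match and keeps group 1 from each hit.

['uu5yuc', 'dzaz25', '1tml']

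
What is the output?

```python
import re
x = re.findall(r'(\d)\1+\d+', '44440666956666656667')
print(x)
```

['4']

`\1` is not a pattern — it's the concrete string captured by group 1, re-applied verbatim.
Matches: at [0:20] match '44440666956666656667', group 1 = '4'.
Because there's exactly one group, `findall` drops the full match and keeps group 1 from the one hit.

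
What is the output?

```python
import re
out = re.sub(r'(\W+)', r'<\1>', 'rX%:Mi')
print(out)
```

rX<%:>Mi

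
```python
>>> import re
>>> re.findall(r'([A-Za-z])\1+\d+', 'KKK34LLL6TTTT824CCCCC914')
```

['K', 'L', 'T', 'C']

A backreference is literal: `\1` must see the identical characters the first group matched.
Scanning left to right: at [0:5] match 'KKK34', group 1 = 'K'; at [5:9] match 'LLL6', group 1 = 'L'; at [9:16] match 'TTTT824', group 1 = 'T'; at [16:24] match 'CCCCC914', group 1 = 'C'.
One capturing group, so `findall` returns just the captured substring from each match — 4 in all.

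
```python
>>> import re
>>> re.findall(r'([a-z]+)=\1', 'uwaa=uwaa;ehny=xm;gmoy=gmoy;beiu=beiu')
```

After group 1 captures some text, `\1` only succeeds where that same text appears again.
Walking the string: at [0:9] match 'uwaa=uwaa', group 1 = 'uwaa'; at [18:27] match 'gmoy=gmoy', group 1 = 'gmoy'; at [28:37] match 'beiu=beiu', group 1 = 'beiu'.
Because there's exactly one group, `findall` drops the full match and keeps group 1 from each hit.

['uwaa', 'gmoy', 'beiu']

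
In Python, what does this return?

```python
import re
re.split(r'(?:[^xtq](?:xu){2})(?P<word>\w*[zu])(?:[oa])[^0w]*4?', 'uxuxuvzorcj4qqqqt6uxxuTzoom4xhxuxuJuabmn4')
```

['', 'vzorcj4qqqqt6uxxuTzoom4xhxuxuJu', '']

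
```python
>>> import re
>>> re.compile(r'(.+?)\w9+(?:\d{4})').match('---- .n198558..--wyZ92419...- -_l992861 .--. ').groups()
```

The match spans [0:13] → '---- .n198558'.
Captured: group 1 = '---- .n'.

('---- .n',)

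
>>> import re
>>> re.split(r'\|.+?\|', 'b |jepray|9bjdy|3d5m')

With the lazy modifier that quantifier settles for the fewest repetitions that let the rest of the pattern succeed (the atoms after it are unaffected and can still be greedy).
Matches to split on: at [2:10] → '|jepray|'.
`split` removes every match and returns the 2 fragments in between.

['b ', '9bjdy|3d5m']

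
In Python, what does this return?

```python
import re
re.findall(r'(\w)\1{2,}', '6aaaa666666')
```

`\1` is not a pattern — it's the concrete string captured by group 1, re-applied verbatim.
Scanning left to right: at [1:5] match 'aaaa', group 1 = 'a'; at [5:11] match '666666', group 1 = '6'.
`findall` collects group 1 from each match (2 total).

['a', '6']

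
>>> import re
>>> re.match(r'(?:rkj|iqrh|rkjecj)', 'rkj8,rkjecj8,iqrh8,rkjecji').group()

`match` is anchored at position 0; if the pattern doesn't fit there, it returns None.
The match spans [0:3] → 'rkj'.

'rkj'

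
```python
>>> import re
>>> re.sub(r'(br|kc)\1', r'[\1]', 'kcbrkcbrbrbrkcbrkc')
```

'kcbrkc[br]brkcbrkc'

`\1` is not a pattern — it's the concrete string captured by group 1, re-applied verbatim.
Matches: at [6:10] → 'brbr'.
`\1` in the replacement pulls in group 1's text for each match.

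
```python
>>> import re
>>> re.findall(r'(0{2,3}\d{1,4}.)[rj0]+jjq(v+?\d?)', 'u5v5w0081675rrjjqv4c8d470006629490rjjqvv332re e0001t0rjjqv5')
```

[('0081675', 'v4'), ('0001t', 'v5')]

With 2 capturing groups, `findall` returns a 2-tuple per match.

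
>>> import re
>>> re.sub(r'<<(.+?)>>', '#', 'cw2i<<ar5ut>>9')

Matches: at [4:13] → '<<ar5ut>>'.
Each match is replaced by '#'.

'cw2i#9'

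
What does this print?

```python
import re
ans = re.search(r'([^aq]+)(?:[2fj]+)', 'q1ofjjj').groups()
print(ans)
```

Pattern: one or more of any character except [aq] (captured); then one or more of one of [2fj] (non-capturing group).
`re.search` tries every starting position until one works.
The match spans [1:7] → '1ofjjj'.
Captured: group 1 = '1ofjj'.

('1ofjj',)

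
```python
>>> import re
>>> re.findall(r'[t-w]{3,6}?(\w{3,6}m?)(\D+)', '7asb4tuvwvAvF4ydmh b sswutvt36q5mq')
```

Pattern: 3 to 6 of a character in [t-w] (lazy); then 3 to 6 of a word character, then optionally a literal 'm' (captured); then one or more of a non-digit (captured).
Walking the string: at [5:28] match 'tuvwvAvF4ydmh b sswutvt', groups = ('wvAvF4', 'ydmh b sswutvt').
Multiple groups make `findall` return tuples — one 2-tuple for the one match.

[('wvAvF4', 'ydmh b sswutvt')]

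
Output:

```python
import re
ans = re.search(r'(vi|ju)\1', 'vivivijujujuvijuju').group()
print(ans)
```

`\1` is not a pattern — it's the concrete string captured by group 1, re-applied verbatim.
The match spans [0:4] → 'vivi'.

vivi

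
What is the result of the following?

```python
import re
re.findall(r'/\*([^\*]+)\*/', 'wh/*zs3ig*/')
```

['zs3ig']

`findall` collects group 1 from the one match (1 total).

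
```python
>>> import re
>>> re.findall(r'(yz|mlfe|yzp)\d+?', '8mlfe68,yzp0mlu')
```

One capturing group, so `findall` returns just the captured substring from each match — 2 in all.

['mlfe', 'yzp']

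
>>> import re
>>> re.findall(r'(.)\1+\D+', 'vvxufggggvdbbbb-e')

The backreference `\1` re-matches whatever the first group consumed, character for character.
Scanning left to right: at [0:17] match 'vvxufggggvdbbbb-e', group 1 = 'v'.
`findall` collects group 1 from the one match (1 total).

['v']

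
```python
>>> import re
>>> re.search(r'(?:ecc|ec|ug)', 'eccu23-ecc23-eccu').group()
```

Alternation tries branches left to right and keeps the first one that lets the overall match succeed at that position.
`re.search` tries every starting position until one works.
The match spans [0:3] → 'ecc'.

'ecc'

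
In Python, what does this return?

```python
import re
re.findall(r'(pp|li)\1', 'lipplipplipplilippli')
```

['li']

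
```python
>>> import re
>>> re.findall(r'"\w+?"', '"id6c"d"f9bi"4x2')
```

Walking the string: at [0:6] → '"id6c"'; at [7:13] → '"f9bi"'.
`findall` yields the raw match text (2 of them) because the pattern has no groups.

['"id6c"', '"f9bi"']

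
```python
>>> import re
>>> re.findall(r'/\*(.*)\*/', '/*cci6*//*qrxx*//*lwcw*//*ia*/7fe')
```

['cci6*//*qrxx*//*lwcw*//*ia']

Scanning left to right: at [0:30] match '/*cci6*//*qrxx*//*lwcw*//*ia*/', group 1 = 'cci6*//*qrxx*//*lwcw*//*ia'.
With a single group, `findall` returns only what that group captured — 1 item.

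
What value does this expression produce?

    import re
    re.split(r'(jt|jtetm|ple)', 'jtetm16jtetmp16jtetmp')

The regex engine tests alternatives in the order written; an earlier branch that matches wins even if a later one would match more.
Matches to split on: at [0:2] → 'jt'; at [7:9] → 'jt'; at [15:17] → 'jt'.
Because the pattern has a capturing group, `split` also inserts each captured text between the pieces.

['', 'jt', 'etm16', 'jt', 'etmp16', 'jt', 'etmp']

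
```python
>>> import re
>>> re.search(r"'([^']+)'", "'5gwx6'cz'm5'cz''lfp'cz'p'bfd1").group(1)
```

'5gwx6'

`re.search` scans for the first position where the pattern succeeds.
The match spans [0:7] → "'5gwx6'".
Captured: group 1 = '5gwx6'.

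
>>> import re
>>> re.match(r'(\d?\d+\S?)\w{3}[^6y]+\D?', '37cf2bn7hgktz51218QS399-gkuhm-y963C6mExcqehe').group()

'37cf2bn7hgktz51218QS399-gkuhm-y'

Pattern: optionally a digit, then one or more of a digit, then optionally a non-whitespace character (captured); then exactly 3 of a word character, then one or more of any character except [6y]; then optionally a non-digit.
`re.match` won't scan ahead — the pattern has to work from the very first character.
The match spans [0:31] → '37cf2bn7hgktz51218QS399-gkuhm-y'.
Captured: group 1 = '37c'.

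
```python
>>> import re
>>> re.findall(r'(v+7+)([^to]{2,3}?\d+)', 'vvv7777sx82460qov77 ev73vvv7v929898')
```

[('vvv7777', 'sx82460'), ('v77', ' ev73'), ('vvv7', 'v929898')]

Pattern: one or more of the literal 'v', then one or more of a literal '7' (captured); then 2 to 3 of any character except [to] (lazy), then one or more of a digit (captured).
Scanning left to right: at [0:14] match 'vvv7777sx82460', groups = ('vvv7777', 'sx82460'); at [16:24] match 'v77 ev73', groups = ('v77', ' ev73'); at [24:35] match 'vvv7v929898', groups = ('vvv7', 'v929898').
Multiple groups make `findall` return tuples — one 2-tuple for each match.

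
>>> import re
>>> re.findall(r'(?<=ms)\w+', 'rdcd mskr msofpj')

['kr', 'ofpj']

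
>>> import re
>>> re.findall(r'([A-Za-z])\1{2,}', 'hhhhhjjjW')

`\1` is not a pattern — it's the concrete string captured by group 1, re-applied verbatim.
One capturing group, so `findall` returns just the captured substring from each match — 2 in all.

['h', 'j']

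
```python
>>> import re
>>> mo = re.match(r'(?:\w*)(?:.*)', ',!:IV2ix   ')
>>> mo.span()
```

Pattern: zero or more of a word character (non-capturing group); then zero or more of any character (non-capturing group).
`re.match` only tries the pattern at the start of the string.
The match spans [0:11] → ',!:IV2ix   '.

(0, 11)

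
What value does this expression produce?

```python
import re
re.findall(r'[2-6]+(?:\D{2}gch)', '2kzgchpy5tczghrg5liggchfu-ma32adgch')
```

['2kzgch', '32adgch']

Pattern: one or more of a character in [2-6]; then exactly 2 of a non-digit, then the literal 'gch' (non-capturing group).
Matches: at [0:6] → '2kzgch'; at [28:35] → '32adgch'.
`findall` yields the raw match text (2 of them) because the pattern has no groups.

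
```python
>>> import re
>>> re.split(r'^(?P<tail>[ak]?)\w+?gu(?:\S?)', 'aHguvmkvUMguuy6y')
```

['', 'a', 'mkvUMguuy6y']

This matches anchored at the start of the string; then optionally one of [ak] (captured as 'tail'); then one or more of a word character (lazy), then the literal 'gu'; then optionally a non-whitespace character (non-capturing group).
Lazy quantifiers expand one character at a time until the remainder of the pattern can match.
Matches to split on: at [0:5] → 'aHguv'.
`re.split` interleaves the captured-group text with the surrounding fragments.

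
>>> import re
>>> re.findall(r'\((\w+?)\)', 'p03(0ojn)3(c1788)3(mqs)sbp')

['0ojn', 'c1788', 'mqs']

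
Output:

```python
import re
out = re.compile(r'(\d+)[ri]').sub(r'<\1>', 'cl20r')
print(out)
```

The pattern matches one or more of a digit (captured); then one of [ri].
Matches: at [2:5] → '20r'.
`\1` in the replacement pulls in group 1's text for each match.

cl<20>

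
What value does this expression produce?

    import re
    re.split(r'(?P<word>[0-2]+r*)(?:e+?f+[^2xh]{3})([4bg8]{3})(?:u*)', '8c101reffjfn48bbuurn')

['8c', '101r', '48b', 'buurn']

The pattern matches one or more of a character in [0-2], then zero or more of a literal 'r' (captured as 'word'); then one or more of a literal 'e' (lazy), then one or more of the literal 'f', then exactly 3 of any character except [2xh] (non-capturing group); then exactly 3 of one of [4bg8] (captured); then zero or more of a literal 'u' (non-capturing group).
Matches to split on: at [2:15] → '101reffjfn48b'.
`re.split` interleaves the captured-group text with the surrounding fragments.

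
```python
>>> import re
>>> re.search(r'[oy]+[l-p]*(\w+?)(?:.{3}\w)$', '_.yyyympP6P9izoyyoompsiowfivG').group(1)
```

This matches one or more of one of [oy], then zero or more of a character in [l-p]; then one or more of a word character (lazy) (captured); then exactly 3 of any character, then a word character (non-capturing group); then anchored at the end.
`re.search` tries every starting position until one works.
The match spans [2:29] → 'yyyympP6P9izoyyoompsiowfivG'.
Captured: group 1 = 'P6P9izoyyoompsiow'.

'P6P9izoyyoompsiow'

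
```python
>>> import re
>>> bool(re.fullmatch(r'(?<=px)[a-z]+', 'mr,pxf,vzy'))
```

`re.fullmatch` is like wrapping the pattern in `^…$` (in single-line mode).
Here the string isn't matched end-to-end, so the call returns None, and `bool(None)` is False.

False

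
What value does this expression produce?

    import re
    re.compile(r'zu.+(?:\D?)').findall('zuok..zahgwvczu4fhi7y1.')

Pattern: the literal 'zu', then one or more of any character; then optionally a non-digit (non-capturing group).
No capturing groups, so `findall` returns the 1 full match string.

['zuok..zahgwvczu4fhi7y1.']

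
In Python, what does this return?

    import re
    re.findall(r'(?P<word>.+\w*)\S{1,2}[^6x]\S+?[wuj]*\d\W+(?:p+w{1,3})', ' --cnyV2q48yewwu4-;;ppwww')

This matches one or more of any character, then zero or more of a word character (captured as 'word'); then 1 to 2 of a non-whitespace character, then any character except [6x]; then one or more of a non-whitespace character (lazy); then zero or more of one of [wuj], then a digit, then one or more of a non-word character; then one or more of a literal 'p', then 1 to 3 of a literal 'w' (non-capturing group).
Matches: at [0:25] match ' --cnyV2q48yewwu4-;;ppwww', group 1 = ' --cnyV2q48ye'.
`findall` collects group 1 from the one match (1 total).

[' --cnyV2q48ye']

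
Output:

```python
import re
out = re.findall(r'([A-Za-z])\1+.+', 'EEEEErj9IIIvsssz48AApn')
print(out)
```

`\1` is not a pattern — it's the concrete string captured by group 1, re-applied verbatim.
Matches: at [0:22] match 'EEEEErj9IIIvsssz48AApn', group 1 = 'E'.
One capturing group, so `findall` returns just the captured substring from the one match — 1 in all.

['E']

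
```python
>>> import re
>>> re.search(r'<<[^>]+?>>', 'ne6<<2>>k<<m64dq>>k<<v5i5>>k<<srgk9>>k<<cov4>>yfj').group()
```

`re.search` tries every starting position until one works.
The match spans [3:8] → '<<2>>'.

'<<2>>'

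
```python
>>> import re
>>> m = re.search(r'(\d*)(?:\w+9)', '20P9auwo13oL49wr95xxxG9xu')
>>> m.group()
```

'20P9auwo13oL49wr95xxxG9'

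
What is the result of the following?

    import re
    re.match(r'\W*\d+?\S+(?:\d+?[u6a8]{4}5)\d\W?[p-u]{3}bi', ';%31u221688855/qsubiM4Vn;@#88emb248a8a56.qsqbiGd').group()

';%31u221688855/qsubiM4Vn;@#88emb248a8a56.qsqbi'

Pattern: zero or more of a non-word character, then one or more of a digit (lazy); then one or more of a non-whitespace character; then one or more of a digit (lazy), then exactly 4 of one of [u6a8], then the literal '5' (non-capturing group); then a digit, then optionally a non-word character; then exactly 3 of a character in [p-u], then the literal 'bi'.
`re.match` won't scan ahead — the pattern has to work from the very first character.
The match spans [0:46] → ';%31u221688855/qsubiM4Vn;@#88emb248a8a56.qsqbi'.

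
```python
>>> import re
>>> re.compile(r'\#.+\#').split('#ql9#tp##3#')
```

Splitting on the pattern gives 2 pieces.

['', '']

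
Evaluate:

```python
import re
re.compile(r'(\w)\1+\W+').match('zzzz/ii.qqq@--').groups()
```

('z',)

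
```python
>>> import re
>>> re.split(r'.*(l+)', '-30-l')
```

The pattern matches zero or more of any character; then one or more of a literal 'l' (captured).
`re.split` interleaves the captured-group text with the surrounding fragments.

['', 'l', '']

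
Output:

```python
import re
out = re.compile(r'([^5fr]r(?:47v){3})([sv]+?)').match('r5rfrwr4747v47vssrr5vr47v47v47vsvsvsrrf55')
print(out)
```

None

`match` is anchored at position 0; if the pattern doesn't fit there, it returns None.
Here the string doesn't start with a match, so the call returns None.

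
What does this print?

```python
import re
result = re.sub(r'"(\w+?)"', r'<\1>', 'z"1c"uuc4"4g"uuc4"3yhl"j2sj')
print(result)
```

Matches: at [1:5] → '"1c"'; at [9:13] → '"4g"'; at [17:23] → '"3yhl"'.
Each match is replaced using the text its own group 1 captured.

z<1c>uuc4<4g>uuc4<3yhl>j2sj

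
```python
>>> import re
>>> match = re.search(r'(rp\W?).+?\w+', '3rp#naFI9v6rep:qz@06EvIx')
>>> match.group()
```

'rp#naFI9v6rep'

Pattern: the literal 'rp', then optionally a non-word character (captured); then one or more of any character (lazy), then one or more of a word character.
A non-greedy quantifier consumes as few characters as it can — just enough that the remainder of the pattern still matches from where it stops; whatever follows it matches normally.
`search` walks the string left to right and returns the first match it finds.
The match spans [1:14] → 'rp#naFI9v6rep'.
Captured: group 1 = 'rp#'.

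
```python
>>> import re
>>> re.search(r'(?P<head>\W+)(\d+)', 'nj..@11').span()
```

The pattern matches one or more of a non-word character (captured as 'head'); then one or more of a digit (captured).
`re.search` tries every starting position until one works.
The match spans [2:7] → '..@11'.
Captured: group 1 = '..@', group 2 = '11'.

(2, 7)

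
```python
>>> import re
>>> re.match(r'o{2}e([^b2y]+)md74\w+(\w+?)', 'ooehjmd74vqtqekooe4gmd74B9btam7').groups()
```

The pattern matches exactly 2 of the literal 'o', then a literal 'e'; then one or more of any character except [b2y] (captured); then the literal 'md7', then a literal '4'; then one or more of a word character; then one or more of a word character (lazy) (captured).
`match` is anchored at position 0; if the pattern doesn't fit there, it returns None.
The match spans [0:31] → 'ooehjmd74vqtqekooe4gmd74B9btam7'.
Captured: group 1 = 'hjmd74vqtqekooe4g', group 2 = '7'.

('hjmd74vqtqekooe4g', '7')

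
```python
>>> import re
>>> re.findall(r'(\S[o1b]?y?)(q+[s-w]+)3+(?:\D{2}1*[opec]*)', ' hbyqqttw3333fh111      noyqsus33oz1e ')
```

[('hby', 'qqttw'), ('noy', 'qsus')]

The pattern matches a non-whitespace character, then optionally one of [o1b], then optionally the literal 'y' (captured); then one or more of the literal 'q', then one or more of a character in [s-w] (captured); then one or more of a literal '3'; then exactly 2 of a non-digit, then zero or more of the literal '1', then zero or more of one of [opec] (non-capturing group).
Walking the string: at [1:18] match 'hbyqqttw3333fh111', groups = ('hby', 'qqttw'); at [24:37] match 'noyqsus33oz1e', groups = ('noy', 'qsus').
Multiple groups make `findall` return tuples — one 2-tuple for each match.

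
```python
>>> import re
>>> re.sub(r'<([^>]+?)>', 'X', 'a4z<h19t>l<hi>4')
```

Matches: at [3:9] → '<h19t>'; at [10:14] → '<hi>'.
`sub` substitutes 'X' at each match site.

'a4zXlX4'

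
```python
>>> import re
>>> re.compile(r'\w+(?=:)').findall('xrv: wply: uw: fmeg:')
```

['xrv', 'wply', 'uw', 'fmeg']

The `(?=…)`/`(?<=…)` assertion just peeks at neighbouring text; it doesn't advance the match position.
With no groups in the pattern, `findall` gives back each whole match — 4 here.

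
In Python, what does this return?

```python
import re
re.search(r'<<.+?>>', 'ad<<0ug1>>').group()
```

'<<0ug1>>'

`re.search` tries every starting position until one works.
The match spans [2:10] → '<<0ug1>>'.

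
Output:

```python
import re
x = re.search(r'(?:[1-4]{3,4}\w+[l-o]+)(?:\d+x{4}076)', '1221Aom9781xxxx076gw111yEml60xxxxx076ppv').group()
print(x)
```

This matches 3 to 4 of a character in [1-4], then one or more of a word character, then one or more of a character in [l-o] (non-capturing group); then one or more of a digit, then exactly 4 of a literal 'x', then the literal '076' (non-capturing group).
The match spans [0:18] → '1221Aom9781xxxx076'.

1221Aom9781xxxx076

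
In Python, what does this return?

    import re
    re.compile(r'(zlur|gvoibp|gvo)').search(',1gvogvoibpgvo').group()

`re.search` tries every starting position until one works.
The match spans [2:5] → 'gvo'.
Captured: group 1 = 'gvo'.

'gvo'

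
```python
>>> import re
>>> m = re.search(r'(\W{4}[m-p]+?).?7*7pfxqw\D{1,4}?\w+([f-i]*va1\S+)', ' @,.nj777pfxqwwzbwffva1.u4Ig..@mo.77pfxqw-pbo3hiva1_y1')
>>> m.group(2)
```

This matches exactly 4 of a non-word character, then one or more of a character in [m-p] (lazy) (captured); then optionally any character, then zero or more of the literal '7', then the literal '7pf'; then the literal 'xqw', then 1 to 4 of a non-digit (lazy), then one or more of a word character; then zero or more of a character in [f-i], then the literal 'va1', then one or more of a non-whitespace character (captured).
`re.search` scans for the first position where the pattern succeeds.
The match spans [0:54] → ' @,.nj777pfxqwwzbwffva1.u4Ig..@mo.77pfxqw-pbo3hiva1_y1'.
Captured: group 1 = ' @,.n', group 2 = 'va1.u4Ig..@mo.77pfxqw-pbo3hiva1_y1'.

'va1.u4Ig..@mo.77pfxqw-pbo3hiva1_y1'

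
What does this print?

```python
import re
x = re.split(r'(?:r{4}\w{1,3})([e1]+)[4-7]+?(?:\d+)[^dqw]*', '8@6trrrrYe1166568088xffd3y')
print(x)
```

This matches exactly 4 of a literal 'r', then 1 to 3 of a word character (non-capturing group); then one or more of one of [e1] (captured); then one or more of a character in [4-7] (lazy); then one or more of a digit (non-capturing group); then zero or more of any character except [dqw].
Matches to split on: at [4:23] → 'rrrrYe1166568088xff'.
The group in the pattern means `split` returns the separators' captures alongside the pieces.

['8@6t', '1', 'd3y']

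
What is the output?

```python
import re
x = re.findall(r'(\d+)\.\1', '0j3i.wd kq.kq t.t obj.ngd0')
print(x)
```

[]

The backreference `\1` re-matches whatever the first group consumed, character for character.
Because there's exactly one group, `findall` drops the full match and keeps group 1 from each hit.
Nothing in the string satisfies the pattern, so the list is empty.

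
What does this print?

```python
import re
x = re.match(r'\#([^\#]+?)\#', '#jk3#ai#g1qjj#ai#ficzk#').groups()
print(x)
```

('jk3',)

The match spans [0:5] → '#jk3#'.
Captured: group 1 = 'jk3'.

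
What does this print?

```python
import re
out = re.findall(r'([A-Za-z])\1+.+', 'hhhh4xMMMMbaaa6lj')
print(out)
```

The backreference `\1` re-matches whatever the first group consumed, character for character.
Scanning left to right: at [0:17] match 'hhhh4xMMMMbaaa6lj', group 1 = 'h'.
`findall` collects group 1 from the one match (1 total).

['h']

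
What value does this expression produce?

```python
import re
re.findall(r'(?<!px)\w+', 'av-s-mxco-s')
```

['av', 's', 'mxco', 's']

The negative lookaround is zero-width — it rules out positions where the adjacent text would match, without consuming anything.
Scanning left to right: at [0:2] → 'av'; at [3:4] → 's'; at [5:9] → 'mxco'; at [10:11] → 's'.
No capturing groups, so `findall` returns the 4 full match strings.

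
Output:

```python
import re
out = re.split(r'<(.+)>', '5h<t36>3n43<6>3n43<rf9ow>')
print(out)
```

Because the pattern has a capturing group, `split` also inserts each captured text between the pieces.

['5h', 't36>3n43<6>3n43<rf9ow', '']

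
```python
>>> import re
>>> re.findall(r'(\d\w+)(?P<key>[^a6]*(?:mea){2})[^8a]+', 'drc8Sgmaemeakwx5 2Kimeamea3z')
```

[('8Sgmaemeakwx5', ' 2Kimeamea')]

The pattern matches a digit, then one or more of a word character (captured); then zero or more of any character except [a6], then the literal 'mea' repeated 2 times (captured as 'key'); then one or more of any character except [8a].
Walking the string: at [3:28] match '8Sgmaemeakwx5 2Kimeamea3z', groups = ('8Sgmaemeakwx5', ' 2Kimeamea').
Multiple groups make `findall` return tuples — one 2-tuple for the one match.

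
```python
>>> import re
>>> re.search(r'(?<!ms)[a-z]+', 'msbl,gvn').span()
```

The negative lookaround is zero-width — it rules out positions where the adjacent text would match, without consuming anything.
The match spans [0:4] → 'msbl'.

(0, 4)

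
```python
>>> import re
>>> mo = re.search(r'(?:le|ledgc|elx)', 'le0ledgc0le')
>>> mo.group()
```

`re.search` tries every starting position until one works.
The match spans [0:2] → 'le'.

'le'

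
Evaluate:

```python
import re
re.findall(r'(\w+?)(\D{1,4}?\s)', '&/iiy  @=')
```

Pattern: one or more of a word character (lazy) (captured); then 1 to 4 of a non-digit (lazy), then whitespace (captured).
2 groups means the one result is a tuple of 2 captured strings — 1 here.

[('i', 'iy ')]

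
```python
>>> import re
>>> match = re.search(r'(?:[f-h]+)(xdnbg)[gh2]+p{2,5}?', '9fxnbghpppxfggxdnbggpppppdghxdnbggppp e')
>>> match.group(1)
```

This matches one or more of a character in [f-h] (non-capturing group); then the literal 'xd', then the literal 'nbg' (captured); then one or more of one of [gh2], then 2 to 5 of the literal 'p' (lazy).
The `?` after the quantifier makes it lazy — it takes as little as possible before letting the rest of the pattern try.
`search` walks the string left to right and returns the first match it finds.
The match spans [11:22] → 'fggxdnbggpp'.
Captured: group 1 = 'xdnbg'.

'xdnbg'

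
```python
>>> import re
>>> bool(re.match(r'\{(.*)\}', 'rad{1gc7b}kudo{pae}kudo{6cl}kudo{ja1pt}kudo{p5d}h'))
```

False

`re.match` won't scan ahead — the pattern has to work from the very first character.
Here position 0 doesn't satisfy it, so the call returns None, and `bool(None)` is False.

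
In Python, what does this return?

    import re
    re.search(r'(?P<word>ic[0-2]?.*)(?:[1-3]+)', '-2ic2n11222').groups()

('ic2n1122',)

This matches the literal 'ic', then optionally a character in [0-2], then zero or more of any character (captured as 'word'); then one or more of a character in [1-3] (non-capturing group).
`re.search` tries every starting position until one works.
The match spans [2:11] → 'ic2n11222'.
Captured: group 1 = 'ic2n1122'.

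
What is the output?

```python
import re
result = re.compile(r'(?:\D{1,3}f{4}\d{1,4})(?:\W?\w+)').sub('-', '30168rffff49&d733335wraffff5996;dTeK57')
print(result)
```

Pattern: 1 to 3 of a non-digit, then exactly 4 of the literal 'f', then 1 to 4 of a digit (non-capturing group); then optionally a non-word character, then one or more of a word character (non-capturing group).
Matches: at [5:31] → 'rffff49&d733335wraffff5996'.
Each match is replaced by '-'.

30168-;dTeK57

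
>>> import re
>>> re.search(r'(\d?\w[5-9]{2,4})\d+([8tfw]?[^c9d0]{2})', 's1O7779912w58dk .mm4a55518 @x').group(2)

'w58'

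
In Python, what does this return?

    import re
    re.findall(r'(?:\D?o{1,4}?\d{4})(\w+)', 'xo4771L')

['L']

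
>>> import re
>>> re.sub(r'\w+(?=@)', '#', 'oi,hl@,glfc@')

The positive lookaround only admits positions where the adjacent text matches; those characters stay outside the span.
`sub` substitutes '#' at each match site.

'oi,#@,#@'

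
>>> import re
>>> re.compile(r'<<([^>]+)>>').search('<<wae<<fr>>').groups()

('wae<<fr',)

`search` walks the string left to right and returns the first match it finds.
The match spans [0:11] → '<<wae<<fr>>'.
Captured: group 1 = 'wae<<fr'.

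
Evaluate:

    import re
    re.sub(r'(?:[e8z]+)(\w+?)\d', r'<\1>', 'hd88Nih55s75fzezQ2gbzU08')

The `?` after the quantifier makes it lazy — it takes as little as possible before letting the rest of the pattern try.
The replacement refers to a captured group, so each match is rewritten using its own captured text.

'hd<Nih>5s75f<Q>gb<U>8'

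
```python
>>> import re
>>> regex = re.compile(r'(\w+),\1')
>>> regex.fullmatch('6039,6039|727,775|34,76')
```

None

For `fullmatch`, every character of the input must be accounted for by the pattern.
Here the string isn't matched end-to-end, so the call returns None.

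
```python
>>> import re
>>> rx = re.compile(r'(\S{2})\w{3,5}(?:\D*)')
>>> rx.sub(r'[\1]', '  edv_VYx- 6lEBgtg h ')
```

Each match is replaced using the text its own group 1 captured.

'  [ed][6l]'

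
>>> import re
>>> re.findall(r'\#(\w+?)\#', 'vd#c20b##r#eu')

Scanning left to right: at [2:8] match '#c20b#', group 1 = 'c20b'; at [8:11] match '#r#', group 1 = 'r'.
Because there's exactly one group, `findall` drops the full match and keeps group 1 from each hit.

['c20b', 'r']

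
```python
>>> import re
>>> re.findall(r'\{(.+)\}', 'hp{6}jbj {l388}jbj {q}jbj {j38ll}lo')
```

['6}jbj {l388}jbj {q}jbj {j38ll']

One capturing group, so `findall` returns just the captured substring from the one match — 1 in all.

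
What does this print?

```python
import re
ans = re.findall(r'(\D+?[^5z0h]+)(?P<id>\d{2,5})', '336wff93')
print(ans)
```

[('wff', '93')]

This matches one or more of a non-digit (lazy), then one or more of any character except [5z0h] (captured); then 2 to 5 of a digit (captured as 'id').
Walking the string: at [3:8] match 'wff93', groups = ('wff', '93').
With 2 capturing groups, `findall` returns a 2-tuple per match.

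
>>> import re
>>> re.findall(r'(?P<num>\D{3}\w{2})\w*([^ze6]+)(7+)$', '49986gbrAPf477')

This matches exactly 3 of a non-digit, then exactly 2 of a word character (captured as 'num'); then zero or more of a word character; then one or more of any character except [ze6] (captured); then one or more of a literal '7' (captured); then anchored at the end.
Walking the string: at [5:14] match 'gbrAPf477', groups = ('gbrAP', '7', '7').
With 3 capturing groups, `findall` returns a 3-tuple per match.

[('gbrAP', '7', '7')]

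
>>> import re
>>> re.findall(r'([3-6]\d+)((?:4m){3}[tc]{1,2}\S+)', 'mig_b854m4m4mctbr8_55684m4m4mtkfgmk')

Pattern: a character in [3-6], then one or more of a digit (captured); then the literal '4m' repeated 3 times, then 1 to 2 of one of [tc], then one or more of a non-whitespace character (captured).
Matches: at [19:35] match '55684m4m4mtkfgmk', groups = ('5568', '4m4m4mtkfgmk').
2 groups means the one result is a tuple of 2 captured strings — 1 here.

[('5568', '4m4m4mtkfgmk')]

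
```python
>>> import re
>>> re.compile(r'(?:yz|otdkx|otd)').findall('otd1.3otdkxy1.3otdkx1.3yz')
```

Alternation tries branches left to right and keeps the first one that lets the overall match succeed at that position.
Matches: at [0:3] → 'otd'; at [6:11] → 'otdkx'; at [15:20] → 'otdkx'; at [23:25] → 'yz'.
No capturing groups, so `findall` returns the 4 full match strings.

['otd', 'otdkx', 'otdkx', 'yz']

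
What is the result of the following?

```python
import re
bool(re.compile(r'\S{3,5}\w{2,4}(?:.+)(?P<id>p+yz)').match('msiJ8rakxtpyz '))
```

True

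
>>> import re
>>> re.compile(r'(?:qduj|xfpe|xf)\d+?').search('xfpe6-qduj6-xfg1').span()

`re.search` tries every starting position until one works.
The match spans [0:5] → 'xfpe6'.

(0, 5)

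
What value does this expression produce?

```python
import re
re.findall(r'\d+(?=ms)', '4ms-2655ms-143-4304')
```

The lookaround is zero-width — it requires the adjacent text to match without consuming it, so the asserted text isn't part of the match.
Matches: at [0:1] → '4'; at [4:8] → '2655'.
`findall` yields the raw match text (2 of them) because the pattern has no groups.

['4', '2655']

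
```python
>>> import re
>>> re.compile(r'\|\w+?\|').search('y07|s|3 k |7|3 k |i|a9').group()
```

The match spans [3:6] → '|s|'.

'|s|'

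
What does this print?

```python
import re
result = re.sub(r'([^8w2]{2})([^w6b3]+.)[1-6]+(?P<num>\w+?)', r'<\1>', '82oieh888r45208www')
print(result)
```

The pattern matches exactly 2 of any character except [8w2] (captured); then one or more of any character except [w6b3], then any character (captured); then one or more of a character in [1-6]; then one or more of a word character (lazy) (captured as 'num').
With the lazy modifier that quantifier settles for the fewest repetitions that let the rest of the pattern succeed (the atoms after it are unaffected and can still be greedy).
Matches: at [2:14] → 'oieh888r4520'.
`\1` in the replacement pulls in group 1's text for each match.

82<oi>8www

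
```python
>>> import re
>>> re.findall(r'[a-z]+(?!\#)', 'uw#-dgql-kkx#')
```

['u', 'dgql', 'kk']

The negative lookaround is zero-width — it rules out positions where the adjacent text would match, without consuming anything.
Matches: at [0:1] → 'u'; at [4:8] → 'dgql'; at [9:11] → 'kk'.
With no groups in the pattern, `findall` gives back each whole match — 3 here.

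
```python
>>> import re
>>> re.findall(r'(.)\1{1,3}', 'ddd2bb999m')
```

['d', 'b', '9']

A backreference is literal: `\1` must see the identical characters the first group matched.
Scanning left to right: at [0:3] match 'ddd', group 1 = 'd'; at [4:6] match 'bb', group 1 = 'b'; at [6:9] match '999', group 1 = '9'.
One capturing group, so `findall` returns just the captured substring from each match — 3 in all.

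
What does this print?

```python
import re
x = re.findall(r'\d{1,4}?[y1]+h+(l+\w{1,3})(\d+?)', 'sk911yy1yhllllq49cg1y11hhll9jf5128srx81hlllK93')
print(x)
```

[('llllq4', '9'), ('ll9jf', '5'), ('lllK9', '3')]

This matches 1 to 4 of a digit (lazy), then one or more of one of [y1], then one or more of a literal 'h'; then one or more of a literal 'l', then 1 to 3 of a word character (captured); then one or more of a digit (lazy) (captured).
The `?` after the quantifier makes it lazy — it takes as little as possible before letting the rest of the pattern try.
Scanning left to right: at [2:17] match '911yy1yhllllq49', groups = ('llllq4', '9'); at [19:31] match '1y11hhll9jf5', groups = ('ll9jf', '5'); at [37:46] match '81hlllK93', groups = ('lllK9', '3').
`findall` packs the 2 group values into a tuple for every match.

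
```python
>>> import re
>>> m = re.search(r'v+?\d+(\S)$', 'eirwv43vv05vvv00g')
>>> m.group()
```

Pattern: one or more of a literal 'v' (lazy), then one or more of a digit; then a non-whitespace character (captured); then anchored at the end.
`re.search` scans for the first position where the pattern succeeds.
The match spans [11:17] → 'vvv00g'.
Captured: group 1 = 'g'.

'vvv00g'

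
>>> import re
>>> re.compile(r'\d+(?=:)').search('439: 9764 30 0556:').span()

(0, 3)

Lookahead/lookbehind check context without consuming it, so the matched span excludes the asserted characters.
`search` walks the string left to right and returns the first match it finds.
The match spans [0:3] → '439'.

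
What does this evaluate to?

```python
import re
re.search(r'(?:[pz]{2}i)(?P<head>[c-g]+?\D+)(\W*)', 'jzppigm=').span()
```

(2, 8)

The match spans [2:8] → 'ppigm='.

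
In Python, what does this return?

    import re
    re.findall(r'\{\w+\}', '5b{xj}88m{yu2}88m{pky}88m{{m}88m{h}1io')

Since nothing is captured, `findall` lists the 5 matched substrings directly.

['{xj}', '{yu2}', '{pky}', '{m}', '{h}']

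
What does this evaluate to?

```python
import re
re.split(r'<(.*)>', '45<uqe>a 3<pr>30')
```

['45', 'uqe>a 3<pr', '30']

Matches to split on: at [2:14] → '<uqe>a 3<pr>'.
The group in the pattern means `split` returns the separators' captures alongside the pieces.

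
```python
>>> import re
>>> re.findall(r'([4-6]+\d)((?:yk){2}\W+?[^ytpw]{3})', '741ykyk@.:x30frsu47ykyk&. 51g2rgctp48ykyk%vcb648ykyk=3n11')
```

Pattern: one or more of a character in [4-6], then a digit (captured); then the literal 'yk' repeated 2 times, then one or more of a non-word character (lazy), then exactly 3 of any character except [ytpw] (captured).
Matches: at [1:11] match '41ykyk@.:x', groups = ('41', 'ykyk@.:x'); at [17:27] match '47ykyk&. 5', groups = ('47', 'ykyk&. 5'); at [35:45] match '48ykyk%vcb', groups = ('48', 'ykyk%vcb'); at [45:56] match '648ykyk=3n1', groups = ('648', 'ykyk=3n1').
Multiple groups make `findall` return tuples — one 2-tuple for each match.

[('41', 'ykyk@.:x'), ('47', 'ykyk&. 5'), ('48', 'ykyk%vcb'), ('648', 'ykyk=3n1')]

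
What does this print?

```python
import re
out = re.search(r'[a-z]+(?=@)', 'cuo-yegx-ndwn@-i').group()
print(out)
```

Because the assertion is zero-width, the text it checks is not consumed and won't appear in the result.
`re.search` scans for the first position where the pattern succeeds.
The match spans [9:13] → 'ndwn'.

ndwn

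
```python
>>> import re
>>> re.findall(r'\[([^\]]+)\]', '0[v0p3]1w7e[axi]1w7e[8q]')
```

['v0p3', 'axi', '8q']

Because there's exactly one group, `findall` drops the full match and keeps group 1 from each hit.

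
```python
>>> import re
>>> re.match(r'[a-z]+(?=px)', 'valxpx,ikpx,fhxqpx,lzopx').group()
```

Because the assertion is zero-width, the text it checks is not consumed and won't appear in the result.
With `match`, the pattern is implicitly anchored at the beginning.
The match spans [0:4] → 'valx'.

'valx'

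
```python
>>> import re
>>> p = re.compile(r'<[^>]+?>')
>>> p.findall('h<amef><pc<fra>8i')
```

['<amef>', '<pc<fra>']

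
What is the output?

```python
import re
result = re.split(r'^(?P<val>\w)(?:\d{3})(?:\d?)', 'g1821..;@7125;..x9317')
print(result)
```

The pattern matches anchored at the start of the string; then a word character (captured as 'val'); then exactly 3 of a digit (non-capturing group); then optionally a digit (non-capturing group).
Matches to split on: at [0:5] → 'g1821'.
With a capturing group present, the delimiter's captured portion is kept in the result list.

['', 'g', '..;@7125;..x9317']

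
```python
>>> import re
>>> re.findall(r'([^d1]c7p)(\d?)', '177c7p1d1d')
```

[('7c7p', '1')]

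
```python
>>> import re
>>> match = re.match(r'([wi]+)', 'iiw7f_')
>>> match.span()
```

(0, 3)

`match` is anchored at position 0; if the pattern doesn't fit there, it returns None.
The match spans [0:3] → 'iiw'.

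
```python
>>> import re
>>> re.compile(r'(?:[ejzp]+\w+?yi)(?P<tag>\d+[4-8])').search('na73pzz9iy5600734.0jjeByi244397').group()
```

'jjeByi244397'

Pattern: one or more of one of [ejzp], then one or more of a word character (lazy), then the literal 'yi' (non-capturing group); then one or more of a digit, then a character in [4-8] (captured as 'tag').
Unlike `match`, `search` isn't anchored — it looks for the pattern anywhere in the string.
The match spans [19:31] → 'jjeByi244397'.
Captured: group 1 = '244397'.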